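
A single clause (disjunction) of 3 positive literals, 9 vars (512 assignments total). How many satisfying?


Step 1: Total=2^9=512
Step 2: Unsat when all 3 false: 2^6=64
Step 3: Sat=512-64=448

448


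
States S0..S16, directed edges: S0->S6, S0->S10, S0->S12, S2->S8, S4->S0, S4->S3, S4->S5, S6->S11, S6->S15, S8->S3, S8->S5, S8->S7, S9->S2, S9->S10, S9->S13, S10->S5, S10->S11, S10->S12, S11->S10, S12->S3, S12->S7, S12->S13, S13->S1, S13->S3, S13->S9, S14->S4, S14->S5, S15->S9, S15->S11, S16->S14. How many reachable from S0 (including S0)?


BFS from S0:
  layer 0: {S0}
  layer 1: {S6, S10, S12}
  layer 2: {S3, S5, S7, S11, S13, S15}
  layer 3: {S1, S9}
  layer 4: {S2}
  layer 5: {S8}
Reachable set: {S0, S1, S2, S3, S5, S6, S7, S8, S9, S10, S11, S12, S13, S15}
Count = 14

14


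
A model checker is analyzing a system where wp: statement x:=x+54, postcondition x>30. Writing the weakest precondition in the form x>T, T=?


Formula: wp(x:=E, P) = P[E/x] (substitute E for x in postcondition)
Step 1: Postcondition: x>30
Step 2: Substitute x+54 for x: x+54>30
Step 3: Solve for x: x > 30-54 = -24

-24


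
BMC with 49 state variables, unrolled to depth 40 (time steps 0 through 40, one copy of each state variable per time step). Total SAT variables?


BMC unrolls to depth k, creating one copy of each state var for steps 0..k.
Step count = 40 + 1 = 41 (steps 0 through 40)
Vars per step = 49
Total = 49 * 41 = 2009

2009


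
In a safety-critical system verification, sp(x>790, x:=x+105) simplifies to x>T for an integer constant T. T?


Formula: sp(P, x:=E) = exists old_x. (x = E[old_x/x]) AND P[old_x/x] (old_x is the value of x before the assignment; eliminate old_x by solving x = E[old_x/x] for old_x)
Step 1: Precondition P: x>790, i.e. old_x > 790
Step 2: Assignment gives x = old_x + 105, so old_x = x - 105
Step 3: Substitute into P: x - 105 > 790
Step 4: Simplify: x > 790+105 = 895

895


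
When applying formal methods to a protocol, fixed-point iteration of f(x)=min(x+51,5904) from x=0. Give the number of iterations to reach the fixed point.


Step 1: x=0, cap=5904, increment=51
Step 2: x grows by 51 each step until capped at 5904; fixed point is x=5904
Step 3: iterations = ceil(5904/51) = 116

116


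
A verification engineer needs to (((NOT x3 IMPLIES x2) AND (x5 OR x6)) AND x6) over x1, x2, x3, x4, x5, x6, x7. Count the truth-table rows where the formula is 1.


Formula: (((NOT x3 IMPLIES x2) AND (x5 OR x6)) AND x6) over 7 vars (128 rows)
Evaluate each row (x1, x2, x3, x4, x5, x6, x7 as bits, MSB first):
  row 0 [0000000]: (((NOT 0 IMPLIES 0) AND (0 OR 0)) AND 0) -> 0
  row 1 [0000001]: (((NOT 0 IMPLIES 0) AND (0 OR 0)) AND 0) -> 0
  row 2 [0000010]: (((NOT 0 IMPLIES 0) AND (0 OR 1)) AND 1) -> 0
  row 3 [0000011]: (((NOT 0 IMPLIES 0) AND (0 OR 1)) AND 1) -> 0
  row 4 [0000100]: (((NOT 0 IMPLIES 0) AND (1 OR 0)) AND 0) -> 0
  (every remaining row is evaluated the same way; all 128 results are listed next)
Full result column, 8 rows per line (x1,x2,x3,x4 fixed per line; x5,x6,x7 runs 000..111 left to right):
  rows 0-7 [x1,x2,x3,x4=0000]: 00000000  (ones: 0)
  rows 8-15 [x1,x2,x3,x4=0001]: 00000000  (ones: 0)
  rows 16-23 [x1,x2,x3,x4=0010]: 00110011  (ones: 4)
  rows 24-31 [x1,x2,x3,x4=0011]: 00110011  (ones: 4)
  rows 32-39 [x1,x2,x3,x4=0100]: 00110011  (ones: 4)
  rows 40-47 [x1,x2,x3,x4=0101]: 00110011  (ones: 4)
  rows 48-55 [x1,x2,x3,x4=0110]: 00110011  (ones: 4)
  rows 56-63 [x1,x2,x3,x4=0111]: 00110011  (ones: 4)
  rows 64-71 [x1,x2,x3,x4=1000]: 00000000  (ones: 0)
  rows 72-79 [x1,x2,x3,x4=1001]: 00000000  (ones: 0)
  rows 80-87 [x1,x2,x3,x4=1010]: 00110011  (ones: 4)
  rows 88-95 [x1,x2,x3,x4=1011]: 00110011  (ones: 4)
  rows 96-103 [x1,x2,x3,x4=1100]: 00110011  (ones: 4)
  rows 104-111 [x1,x2,x3,x4=1101]: 00110011  (ones: 4)
  rows 112-119 [x1,x2,x3,x4=1110]: 00110011  (ones: 4)
  rows 120-127 [x1,x2,x3,x4=1111]: 00110011  (ones: 4)
Count of 1-rows = 0+0+4+4+4+4+4+4+0+0+4+4+4+4+4+4 = 48

48


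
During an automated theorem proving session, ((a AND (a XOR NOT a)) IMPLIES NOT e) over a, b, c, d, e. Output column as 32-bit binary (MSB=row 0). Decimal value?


Formula: ((a AND (a XOR NOT a)) IMPLIES NOT e) over a, b, c, d, e (32 rows)
Evaluate each row (bits = a,b,c,d,e, MSB first):
  row 0 [00000]: ((0 AND (0 XOR NOT 0)) IMPLIES NOT 0) -> 1
  row 1 [00001]: ((0 AND (0 XOR NOT 0)) IMPLIES NOT 1) -> 1
  row 2 [00010]: ((0 AND (0 XOR NOT 0)) IMPLIES NOT 0) -> 1
  row 3 [00011]: ((0 AND (0 XOR NOT 0)) IMPLIES NOT 1) -> 1
  row 4 [00100]: ((0 AND (0 XOR NOT 0)) IMPLIES NOT 0) -> 1
  row 5 [00101]: ((0 AND (0 XOR NOT 0)) IMPLIES NOT 1) -> 1
  row 6 [00110]: ((0 AND (0 XOR NOT 0)) IMPLIES NOT 0) -> 1
  row 7 [00111]: ((0 AND (0 XOR NOT 0)) IMPLIES NOT 1) -> 1
  row 8 [01000]: ((0 AND (0 XOR NOT 0)) IMPLIES NOT 0) -> 1
  row 9 [01001]: ((0 AND (0 XOR NOT 0)) IMPLIES NOT 1) -> 1
  row 10 [01010]: ((0 AND (0 XOR NOT 0)) IMPLIES NOT 0) -> 1
  row 11 [01011]: ((0 AND (0 XOR NOT 0)) IMPLIES NOT 1) -> 1
  row 12 [01100]: ((0 AND (0 XOR NOT 0)) IMPLIES NOT 0) -> 1
  row 13 [01101]: ((0 AND (0 XOR NOT 0)) IMPLIES NOT 1) -> 1
  row 14 [01110]: ((0 AND (0 XOR NOT 0)) IMPLIES NOT 0) -> 1
  row 15 [01111]: ((0 AND (0 XOR NOT 0)) IMPLIES NOT 1) -> 1
  row 16 [10000]: ((1 AND (1 XOR NOT 1)) IMPLIES NOT 0) -> 1
  row 17 [10001]: ((1 AND (1 XOR NOT 1)) IMPLIES NOT 1) -> 0
  row 18 [10010]: ((1 AND (1 XOR NOT 1)) IMPLIES NOT 0) -> 1
  row 19 [10011]: ((1 AND (1 XOR NOT 1)) IMPLIES NOT 1) -> 0
  row 20 [10100]: ((1 AND (1 XOR NOT 1)) IMPLIES NOT 0) -> 1
  row 21 [10101]: ((1 AND (1 XOR NOT 1)) IMPLIES NOT 1) -> 0
  row 22 [10110]: ((1 AND (1 XOR NOT 1)) IMPLIES NOT 0) -> 1
  row 23 [10111]: ((1 AND (1 XOR NOT 1)) IMPLIES NOT 1) -> 0
  row 24 [11000]: ((1 AND (1 XOR NOT 1)) IMPLIES NOT 0) -> 1
  row 25 [11001]: ((1 AND (1 XOR NOT 1)) IMPLIES NOT 1) -> 0
  row 26 [11010]: ((1 AND (1 XOR NOT 1)) IMPLIES NOT 0) -> 1
  row 27 [11011]: ((1 AND (1 XOR NOT 1)) IMPLIES NOT 1) -> 0
  row 28 [11100]: ((1 AND (1 XOR NOT 1)) IMPLIES NOT 0) -> 1
  row 29 [11101]: ((1 AND (1 XOR NOT 1)) IMPLIES NOT 1) -> 0
  row 30 [11110]: ((1 AND (1 XOR NOT 1)) IMPLIES NOT 0) -> 1
  row 31 [11111]: ((1 AND (1 XOR NOT 1)) IMPLIES NOT 1) -> 0
Full result column, 4 rows per line (a,b,c fixed per line; d,e runs 00..11 left to right):
  rows 0-3 [a,b,c=000]: 1111  = hex F
  rows 4-7 [a,b,c=001]: 1111  = hex F
  rows 8-11 [a,b,c=010]: 1111  = hex F
  rows 12-15 [a,b,c=011]: 1111  = hex F
  rows 16-19 [a,b,c=100]: 1010  = hex A
  rows 20-23 [a,b,c=101]: 1010  = hex A
  rows 24-27 [a,b,c=110]: 1010  = hex A
  rows 28-31 [a,b,c=111]: 1010  = hex A
Output column (row 0 .. row 31) = 11111111111111111010101010101010
Output column grouped in 4s = 1111 1111 1111 1111 1010 1010 1010 1010 = 0xFFFFAAAA
Convert to decimal digit by digit (value = value*16 + digit):
  F -> 15
  15*16 + 15 (F) = 255
  255*16 + 15 (F) = 4095
  4095*16 + 15 (F) = 65535
  65535*16 + 10 (A) = 1048570
  1048570*16 + 10 (A) = 16777130
  16777130*16 + 10 (A) = 268434090
  268434090*16 + 10 (A) = 4294945450
Decimal = 4294945450

4294945450


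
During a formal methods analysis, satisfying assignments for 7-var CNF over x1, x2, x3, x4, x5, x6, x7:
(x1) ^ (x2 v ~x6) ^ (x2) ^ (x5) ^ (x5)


CNF with 5 clauses over 7 vars (128 assignments).
An assignment satisfies CNF iff every clause has >=1 true literal.
Check each row (bits = x1,x2,x3,x4,x5,x6,x7; clause T/F shown):
  row 0 [0000000]: clauses=FTFFF -> 0
  row 1 [0000001]: clauses=FTFFF -> 0
  row 2 [0000010]: clauses=FFFFF -> 0
  row 3 [0000011]: clauses=FFFFF -> 0
  row 4 [0000100]: clauses=FTFTT -> 0
  (every remaining row is evaluated the same way; all 128 results are listed next)
Full result column, 8 rows per line (x1,x2,x3,x4 fixed per line; x5,x6,x7 runs 000..111 left to right):
  rows 0-7 [x1,x2,x3,x4=0000]: 00000000  (ones: 0)
  rows 8-15 [x1,x2,x3,x4=0001]: 00000000  (ones: 0)
  rows 16-23 [x1,x2,x3,x4=0010]: 00000000  (ones: 0)
  rows 24-31 [x1,x2,x3,x4=0011]: 00000000  (ones: 0)
  rows 32-39 [x1,x2,x3,x4=0100]: 00000000  (ones: 0)
  rows 40-47 [x1,x2,x3,x4=0101]: 00000000  (ones: 0)
  rows 48-55 [x1,x2,x3,x4=0110]: 00000000  (ones: 0)
  rows 56-63 [x1,x2,x3,x4=0111]: 00000000  (ones: 0)
  rows 64-71 [x1,x2,x3,x4=1000]: 00000000  (ones: 0)
  rows 72-79 [x1,x2,x3,x4=1001]: 00000000  (ones: 0)
  rows 80-87 [x1,x2,x3,x4=1010]: 00000000  (ones: 0)
  rows 88-95 [x1,x2,x3,x4=1011]: 00000000  (ones: 0)
  rows 96-103 [x1,x2,x3,x4=1100]: 00001111  (ones: 4)
  rows 104-111 [x1,x2,x3,x4=1101]: 00001111  (ones: 4)
  rows 112-119 [x1,x2,x3,x4=1110]: 00001111  (ones: 4)
  rows 120-127 [x1,x2,x3,x4=1111]: 00001111  (ones: 4)
Satisfying assignments = 0+0+0+0+0+0+0+0+0+0+0+0+4+4+4+4 = 16

16


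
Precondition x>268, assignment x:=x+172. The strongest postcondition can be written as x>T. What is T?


Formula: sp(P, x:=E) = exists old_x. (x = E[old_x/x]) AND P[old_x/x] (old_x is the value of x before the assignment; eliminate old_x by solving x = E[old_x/x] for old_x)
Step 1: Precondition P: x>268, i.e. old_x > 268
Step 2: Assignment gives x = old_x + 172, so old_x = x - 172
Step 3: Substitute into P: x - 172 > 268
Step 4: Simplify: x > 268+172 = 440

440


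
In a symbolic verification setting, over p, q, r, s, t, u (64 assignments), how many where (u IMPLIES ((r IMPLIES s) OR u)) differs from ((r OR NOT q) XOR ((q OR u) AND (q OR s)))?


F1 = (u IMPLIES ((r IMPLIES s) OR u))
F2 = ((r OR NOT q) XOR ((q OR u) AND (q OR s)))
Evaluate both on each of 64 rows (bits = p,q,r,s,t,u):
  row 0 [000000]: F1=1 F2=1 -> 0
  row 1 [000001]: F1=1 F2=1 -> 0
  row 2 [000010]: F1=1 F2=1 -> 0
  row 3 [000011]: F1=1 F2=1 -> 0
  row 4 [000100]: F1=1 F2=1 -> 0
  (every remaining row is evaluated the same way; all 64 results are listed next)
Full result column, 8 rows per line (p,q,r fixed per line; s,t,u runs 000..111 left to right):
  rows 0-7 [p,q,r=000]: 00000101  (ones: 2)
  rows 8-15 [p,q,r=001]: 00000101  (ones: 2)
  rows 16-23 [p,q,r=010]: 00000000  (ones: 0)
  rows 24-31 [p,q,r=011]: 11111111  (ones: 8)
  rows 32-39 [p,q,r=100]: 00000101  (ones: 2)
  rows 40-47 [p,q,r=101]: 00000101  (ones: 2)
  rows 48-55 [p,q,r=110]: 00000000  (ones: 0)
  rows 56-63 [p,q,r=111]: 11111111  (ones: 8)
Disagreements = 2+2+0+8+2+2+0+8 = 24

24


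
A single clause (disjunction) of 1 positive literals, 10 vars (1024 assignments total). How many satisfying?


Step 1: Total=2^10=1024
Step 2: Unsat when all 1 false: 2^9=512
Step 3: Sat=1024-512=512

512


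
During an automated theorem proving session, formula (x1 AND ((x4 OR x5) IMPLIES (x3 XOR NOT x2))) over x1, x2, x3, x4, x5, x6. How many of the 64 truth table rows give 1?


Formula: (x1 AND ((x4 OR x5) IMPLIES (x3 XOR NOT x2))) over 6 vars (64 rows)
Evaluate each row (x1, x2, x3, x4, x5, x6 as bits, MSB first):
  row 0 [000000]: (0 AND ((0 OR 0) IMPLIES (0 XOR NOT 0))) -> 0
  row 1 [000001]: (0 AND ((0 OR 0) IMPLIES (0 XOR NOT 0))) -> 0
  row 2 [000010]: (0 AND ((0 OR 1) IMPLIES (0 XOR NOT 0))) -> 0
  row 3 [000011]: (0 AND ((0 OR 1) IMPLIES (0 XOR NOT 0))) -> 0
  row 4 [000100]: (0 AND ((1 OR 0) IMPLIES (0 XOR NOT 0))) -> 0
  (every remaining row is evaluated the same way; all 64 results are listed next)
Full result column, 8 rows per line (x1,x2,x3 fixed per line; x4,x5,x6 runs 000..111 left to right):
  rows 0-7 [x1,x2,x3=000]: 00000000  (ones: 0)
  rows 8-15 [x1,x2,x3=001]: 00000000  (ones: 0)
  rows 16-23 [x1,x2,x3=010]: 00000000  (ones: 0)
  rows 24-31 [x1,x2,x3=011]: 00000000  (ones: 0)
  rows 32-39 [x1,x2,x3=100]: 11111111  (ones: 8)
  rows 40-47 [x1,x2,x3=101]: 11000000  (ones: 2)
  rows 48-55 [x1,x2,x3=110]: 11000000  (ones: 2)
  rows 56-63 [x1,x2,x3=111]: 11111111  (ones: 8)
Count of 1-rows = 0+0+0+0+8+2+2+8 = 20

20


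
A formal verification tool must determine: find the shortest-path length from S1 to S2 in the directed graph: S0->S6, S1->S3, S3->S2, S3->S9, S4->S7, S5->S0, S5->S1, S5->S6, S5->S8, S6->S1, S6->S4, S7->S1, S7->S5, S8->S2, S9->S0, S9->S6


BFS layer-by-layer from S1:
  dist 0: {S1}
  dist 1: {S3}
  dist 2: {S2, S9}
  -> S2 reached at distance 2
Shortest path length = 2

2


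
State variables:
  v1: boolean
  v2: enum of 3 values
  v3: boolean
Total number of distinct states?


State space = product of domain sizes of all variables.
Domain sizes:
  v1 (boolean): 2
  v2 (enum of 3 values): 3
  v3 (boolean): 2
Product = 2 * 3 * 2 = 12

12


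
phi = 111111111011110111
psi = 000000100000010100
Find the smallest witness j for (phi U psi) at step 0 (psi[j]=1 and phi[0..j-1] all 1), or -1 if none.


(phi U psi) at 0: need smallest j with psi[j]=1 and phi[i]=1 for all i in [0,j).
Scan from step 0:
  step 0: phi=1, psi=0 -> continue
  step 1: phi=1, psi=0 -> continue
  step 2: phi=1, psi=0 -> continue
  step 3: phi=1, psi=0 -> continue
  step 6: psi=1 and phi held for [0,6) -> witness found
Witness step = 6

6


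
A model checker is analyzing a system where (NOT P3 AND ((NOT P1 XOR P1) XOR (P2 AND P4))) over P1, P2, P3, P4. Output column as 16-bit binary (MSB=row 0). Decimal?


Formula: (NOT P3 AND ((NOT P1 XOR P1) XOR (P2 AND P4))) over P1, P2, P3, P4 (16 rows)
Evaluate each row (bits = P1,P2,P3,P4, MSB first):
  row 0 [0000]: (NOT 0 AND ((NOT 0 XOR 0) XOR (0 AND 0))) -> 1
  row 1 [0001]: (NOT 0 AND ((NOT 0 XOR 0) XOR (0 AND 1))) -> 1
  row 2 [0010]: (NOT 1 AND ((NOT 0 XOR 0) XOR (0 AND 0))) -> 0
  row 3 [0011]: (NOT 1 AND ((NOT 0 XOR 0) XOR (0 AND 1))) -> 0
  row 4 [0100]: (NOT 0 AND ((NOT 0 XOR 0) XOR (1 AND 0))) -> 1
  row 5 [0101]: (NOT 0 AND ((NOT 0 XOR 0) XOR (1 AND 1))) -> 0
  row 6 [0110]: (NOT 1 AND ((NOT 0 XOR 0) XOR (1 AND 0))) -> 0
  row 7 [0111]: (NOT 1 AND ((NOT 0 XOR 0) XOR (1 AND 1))) -> 0
  row 8 [1000]: (NOT 0 AND ((NOT 1 XOR 1) XOR (0 AND 0))) -> 1
  row 9 [1001]: (NOT 0 AND ((NOT 1 XOR 1) XOR (0 AND 1))) -> 1
  row 10 [1010]: (NOT 1 AND ((NOT 1 XOR 1) XOR (0 AND 0))) -> 0
  row 11 [1011]: (NOT 1 AND ((NOT 1 XOR 1) XOR (0 AND 1))) -> 0
  row 12 [1100]: (NOT 0 AND ((NOT 1 XOR 1) XOR (1 AND 0))) -> 1
  row 13 [1101]: (NOT 0 AND ((NOT 1 XOR 1) XOR (1 AND 1))) -> 0
  row 14 [1110]: (NOT 1 AND ((NOT 1 XOR 1) XOR (1 AND 0))) -> 0
  row 15 [1111]: (NOT 1 AND ((NOT 1 XOR 1) XOR (1 AND 1))) -> 0
Full result column, 4 rows per line (P1,P2 fixed per line; P3,P4 runs 00..11 left to right):
  rows 0-3 [P1,P2=00]: 1100  = hex C
  rows 4-7 [P1,P2=01]: 1000  = hex 8
  rows 8-11 [P1,P2=10]: 1100  = hex C
  rows 12-15 [P1,P2=11]: 1000  = hex 8
Output column (row 0 .. row 15) = 1100100011001000
Output column grouped in 4s = 1100 1000 1100 1000 = 0xC8C8
Convert to decimal digit by digit (value = value*16 + digit):
  C -> 12
  12*16 + 8 = 200
  200*16 + 12 (C) = 3212
  3212*16 + 8 = 51400
Decimal = 51400

51400


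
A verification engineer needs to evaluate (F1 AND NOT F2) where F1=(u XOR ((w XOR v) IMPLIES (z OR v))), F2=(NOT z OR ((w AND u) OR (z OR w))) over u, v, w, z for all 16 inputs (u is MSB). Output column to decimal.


F1 = (u XOR ((w XOR v) IMPLIES (z OR v)))
F2 = (NOT z OR ((w AND u) OR (z OR w)))
Counterexample to F1=>F2 is where F1=1 and F2=0.
Evaluate each row (bits = u,v,w,z, MSB first):
  row 0 [0000]: F1=1 F2=1 -> F1&~F2 -> 0
  row 1 [0001]: F1=1 F2=1 -> F1&~F2 -> 0
  row 2 [0010]: F1=0 F2=1 -> F1&~F2 -> 0
  row 3 [0011]: F1=1 F2=1 -> F1&~F2 -> 0
  row 4 [0100]: F1=1 F2=1 -> F1&~F2 -> 0
  row 5 [0101]: F1=1 F2=1 -> F1&~F2 -> 0
  row 6 [0110]: F1=1 F2=1 -> F1&~F2 -> 0
  row 7 [0111]: F1=1 F2=1 -> F1&~F2 -> 0
  row 8 [1000]: F1=0 F2=1 -> F1&~F2 -> 0
  row 9 [1001]: F1=0 F2=1 -> F1&~F2 -> 0
  row 10 [1010]: F1=1 F2=1 -> F1&~F2 -> 0
  row 11 [1011]: F1=0 F2=1 -> F1&~F2 -> 0
  row 12 [1100]: F1=0 F2=1 -> F1&~F2 -> 0
  row 13 [1101]: F1=0 F2=1 -> F1&~F2 -> 0
  row 14 [1110]: F1=0 F2=1 -> F1&~F2 -> 0
  row 15 [1111]: F1=0 F2=1 -> F1&~F2 -> 0
Full result column, 4 rows per line (u,v fixed per line; w,z runs 00..11 left to right):
  rows 0-3 [u,v=00]: 0000  = hex 0
  rows 4-7 [u,v=01]: 0000  = hex 0
  rows 8-11 [u,v=10]: 0000  = hex 0
  rows 12-15 [u,v=11]: 0000  = hex 0
Counterexample vector (row 0 .. row 15) = 0000000000000000
Output column grouped in 4s = 0000 0000 0000 0000 = 0x0000
Convert to decimal digit by digit (value = value*16 + digit):
  0 -> 0
  0*16 + 0 = 0
  0*16 + 0 = 0
  0*16 + 0 = 0
Decimal = 0

0


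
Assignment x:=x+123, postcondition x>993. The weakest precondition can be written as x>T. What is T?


Formula: wp(x:=E, P) = P[E/x] (substitute E for x in postcondition)
Step 1: Postcondition: x>993
Step 2: Substitute x+123 for x: x+123>993
Step 3: Solve for x: x > 993-123 = 870

870


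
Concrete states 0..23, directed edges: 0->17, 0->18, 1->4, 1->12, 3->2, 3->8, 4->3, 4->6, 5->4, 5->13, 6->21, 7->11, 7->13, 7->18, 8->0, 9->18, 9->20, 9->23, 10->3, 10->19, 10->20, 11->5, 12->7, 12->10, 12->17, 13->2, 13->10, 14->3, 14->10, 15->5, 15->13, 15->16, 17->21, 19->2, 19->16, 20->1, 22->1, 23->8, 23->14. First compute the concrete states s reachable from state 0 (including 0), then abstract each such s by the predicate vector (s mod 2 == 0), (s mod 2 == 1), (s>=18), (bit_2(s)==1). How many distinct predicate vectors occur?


BFS from 0:
Concrete reachable: {0, 17, 18, 21}
Abstract via predicates (s mod 2 == 0), (s mod 2 == 1), (s>=18), (bit_2(s)==1):
  (0,1,0,0) <- {17}
  (0,1,1,1) <- {21}
  (1,0,0,0) <- {0}
  (1,0,1,0) <- {18}
Distinct abstract states = 4

4


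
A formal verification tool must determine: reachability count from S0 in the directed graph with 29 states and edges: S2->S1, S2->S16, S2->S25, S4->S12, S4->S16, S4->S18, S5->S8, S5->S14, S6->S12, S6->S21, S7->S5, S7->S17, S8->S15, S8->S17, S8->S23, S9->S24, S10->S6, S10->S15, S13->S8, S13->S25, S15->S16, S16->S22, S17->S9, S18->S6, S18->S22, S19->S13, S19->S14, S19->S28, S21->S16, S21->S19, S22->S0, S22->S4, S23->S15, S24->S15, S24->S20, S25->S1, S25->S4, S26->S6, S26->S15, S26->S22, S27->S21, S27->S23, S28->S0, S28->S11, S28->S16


BFS from S0:
  layer 0: {S0}
Reachable set: {S0}
Count = 1

1


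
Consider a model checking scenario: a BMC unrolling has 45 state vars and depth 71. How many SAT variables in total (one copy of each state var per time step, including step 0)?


BMC unrolls to depth k, creating one copy of each state var for steps 0..k.
Step count = 71 + 1 = 72 (steps 0 through 71)
Vars per step = 45
Total = 45 * 72 = 3240

3240


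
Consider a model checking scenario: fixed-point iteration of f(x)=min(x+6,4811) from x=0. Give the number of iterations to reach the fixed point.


Step 1: x=0, cap=4811, increment=6
Step 2: x grows by 6 each step until capped at 4811; fixed point is x=4811
Step 3: iterations = ceil(4811/6) = 802

802


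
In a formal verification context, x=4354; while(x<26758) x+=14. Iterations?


Step 1: x goes from 4354 toward 26758 by 14; the body runs while x<26758, so iterations = ceil((bound-start)/step)
Step 2: Distance=22404
Step 3: ceil(22404/14)=1601

1601


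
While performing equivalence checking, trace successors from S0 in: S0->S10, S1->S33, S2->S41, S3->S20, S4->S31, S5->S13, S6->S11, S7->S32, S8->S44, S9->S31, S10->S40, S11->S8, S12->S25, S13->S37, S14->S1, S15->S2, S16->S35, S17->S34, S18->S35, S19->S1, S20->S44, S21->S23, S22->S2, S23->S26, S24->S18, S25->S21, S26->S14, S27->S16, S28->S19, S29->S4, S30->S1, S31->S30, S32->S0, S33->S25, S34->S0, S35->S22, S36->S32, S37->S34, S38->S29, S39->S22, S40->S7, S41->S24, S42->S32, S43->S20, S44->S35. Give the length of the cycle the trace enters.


Trace from S0 until a state repeats:
  S0 -> S10 -> S40 -> S7 -> S32 -> S0
S0 first seen at step 0, revisited at step 5.
Cycle length = 5 - 0 = 5

5


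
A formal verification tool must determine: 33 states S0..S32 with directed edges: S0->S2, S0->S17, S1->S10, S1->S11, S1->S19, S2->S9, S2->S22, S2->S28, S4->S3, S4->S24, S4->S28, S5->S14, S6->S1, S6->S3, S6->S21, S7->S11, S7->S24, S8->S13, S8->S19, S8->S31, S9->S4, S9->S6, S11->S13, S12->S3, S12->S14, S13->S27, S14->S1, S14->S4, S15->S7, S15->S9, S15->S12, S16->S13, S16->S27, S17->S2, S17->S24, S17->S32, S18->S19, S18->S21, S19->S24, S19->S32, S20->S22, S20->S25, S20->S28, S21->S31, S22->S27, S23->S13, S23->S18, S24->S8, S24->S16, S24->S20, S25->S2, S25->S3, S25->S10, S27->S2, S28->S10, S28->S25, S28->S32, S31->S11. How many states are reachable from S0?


BFS from S0:
  layer 0: {S0}
  layer 1: {S2, S17}
  layer 2: {S9, S22, S24, S28, S32}
  layer 3: {S4, S6, S8, S10, S16, S20, S25, S27}
  layer 4: {S1, S3, S13, S19, S21, S31}
  layer 5: {S11}
Reachable set: {S0, S1, S2, S3, S4, S6, S8, S9, S10, S11, S13, S16, S17, S19, S20, S21, S22, S24, S25, S27, S28, S31, S32}
Count = 23

23


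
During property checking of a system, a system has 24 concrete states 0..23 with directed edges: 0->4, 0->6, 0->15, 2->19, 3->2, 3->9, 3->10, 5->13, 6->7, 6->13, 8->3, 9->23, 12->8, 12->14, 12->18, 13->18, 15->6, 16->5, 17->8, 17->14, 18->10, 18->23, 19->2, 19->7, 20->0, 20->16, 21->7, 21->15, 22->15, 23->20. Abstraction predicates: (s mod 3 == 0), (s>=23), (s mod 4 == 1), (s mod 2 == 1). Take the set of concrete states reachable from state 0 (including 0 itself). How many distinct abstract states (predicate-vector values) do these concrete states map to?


BFS from 0:
Concrete reachable: {0, 4, 5, 6, 7, 10, 13, 15, 16, 18, 20, 23}
Abstract via predicates (s mod 3 == 0), (s>=23), (s mod 4 == 1), (s mod 2 == 1):
  (0,0,0,0) <- {4, 10, 16, 20}
  (0,0,0,1) <- {7}
  (0,0,1,1) <- {5, 13}
  (0,1,0,1) <- {23}
  (1,0,0,0) <- {0, 6, 18}
  (1,0,0,1) <- {15}
Distinct abstract states = 6

6


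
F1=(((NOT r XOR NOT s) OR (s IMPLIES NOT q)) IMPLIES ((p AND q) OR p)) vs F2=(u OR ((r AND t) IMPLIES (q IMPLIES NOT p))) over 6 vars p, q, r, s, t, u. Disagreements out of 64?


F1 = (((NOT r XOR NOT s) OR (s IMPLIES NOT q)) IMPLIES ((p AND q) OR p))
F2 = (u OR ((r AND t) IMPLIES (q IMPLIES NOT p)))
Evaluate both on each of 64 rows (bits = p,q,r,s,t,u):
  row 0 [000000]: F1=0 F2=1 (differ) -> 1
  row 1 [000001]: F1=0 F2=1 (differ) -> 1
  row 2 [000010]: F1=0 F2=1 (differ) -> 1
  row 3 [000011]: F1=0 F2=1 (differ) -> 1
  row 4 [000100]: F1=0 F2=1 (differ) -> 1
  (every remaining row is evaluated the same way; all 64 results are listed next)
Full result column, 8 rows per line (p,q,r fixed per line; s,t,u runs 000..111 left to right):
  rows 0-7 [p,q,r=000]: 11111111  (ones: 8)
  rows 8-15 [p,q,r=001]: 11111111  (ones: 8)
  rows 16-23 [p,q,r=010]: 11111111  (ones: 8)
  rows 24-31 [p,q,r=011]: 11110000  (ones: 4)
  rows 32-39 [p,q,r=100]: 00000000  (ones: 0)
  rows 40-47 [p,q,r=101]: 00000000  (ones: 0)
  rows 48-55 [p,q,r=110]: 00000000  (ones: 0)
  rows 56-63 [p,q,r=111]: 00100010  (ones: 2)
Disagreements = 8+8+8+4+0+0+0+2 = 30

30


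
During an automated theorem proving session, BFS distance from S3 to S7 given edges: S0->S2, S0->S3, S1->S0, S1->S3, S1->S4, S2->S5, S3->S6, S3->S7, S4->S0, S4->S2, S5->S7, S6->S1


BFS layer-by-layer from S3:
  dist 0: {S3}
  dist 1: {S6, S7}
  -> S7 reached at distance 1
Shortest path length = 1

1


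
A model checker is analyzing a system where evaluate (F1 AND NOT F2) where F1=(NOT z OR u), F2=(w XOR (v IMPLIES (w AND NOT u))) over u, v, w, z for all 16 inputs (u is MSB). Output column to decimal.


F1 = (NOT z OR u)
F2 = (w XOR (v IMPLIES (w AND NOT u)))
Counterexample to F1=>F2 is where F1=1 and F2=0.
Evaluate each row (bits = u,v,w,z, MSB first):
  row 0 [0000]: F1=1 F2=1 -> F1&~F2 -> 0
  row 1 [0001]: F1=0 F2=1 -> F1&~F2 -> 0
  row 2 [0010]: F1=1 F2=0 -> F1&~F2 -> 1
  row 3 [0011]: F1=0 F2=0 -> F1&~F2 -> 0
  row 4 [0100]: F1=1 F2=0 -> F1&~F2 -> 1
  row 5 [0101]: F1=0 F2=0 -> F1&~F2 -> 0
  row 6 [0110]: F1=1 F2=0 -> F1&~F2 -> 1
  row 7 [0111]: F1=0 F2=0 -> F1&~F2 -> 0
  row 8 [1000]: F1=1 F2=1 -> F1&~F2 -> 0
  row 9 [1001]: F1=1 F2=1 -> F1&~F2 -> 0
  row 10 [1010]: F1=1 F2=0 -> F1&~F2 -> 1
  row 11 [1011]: F1=1 F2=0 -> F1&~F2 -> 1
  row 12 [1100]: F1=1 F2=0 -> F1&~F2 -> 1
  row 13 [1101]: F1=1 F2=0 -> F1&~F2 -> 1
  row 14 [1110]: F1=1 F2=1 -> F1&~F2 -> 0
  row 15 [1111]: F1=1 F2=1 -> F1&~F2 -> 0
Full result column, 4 rows per line (u,v fixed per line; w,z runs 00..11 left to right):
  rows 0-3 [u,v=00]: 0010  = hex 2
  rows 4-7 [u,v=01]: 1010  = hex A
  rows 8-11 [u,v=10]: 0011  = hex 3
  rows 12-15 [u,v=11]: 1100  = hex C
Counterexample vector (row 0 .. row 15) = 0010101000111100
Output column grouped in 4s = 0010 1010 0011 1100 = 0x2A3C
Convert to decimal digit by digit (value = value*16 + digit):
  2 -> 2
  2*16 + 10 (A) = 42
  42*16 + 3 = 675
  675*16 + 12 (C) = 10812
Decimal = 10812

10812


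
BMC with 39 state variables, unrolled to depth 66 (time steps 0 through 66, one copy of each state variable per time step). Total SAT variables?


BMC unrolls to depth k, creating one copy of each state var for steps 0..k.
Step count = 66 + 1 = 67 (steps 0 through 66)
Vars per step = 39
Total = 39 * 67 = 2613

2613


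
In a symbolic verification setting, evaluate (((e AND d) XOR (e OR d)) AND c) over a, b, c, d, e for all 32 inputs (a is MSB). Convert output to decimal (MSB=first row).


Formula: (((e AND d) XOR (e OR d)) AND c) over a, b, c, d, e (32 rows)
Evaluate each row (bits = a,b,c,d,e, MSB first):
  row 0 [00000]: (((0 AND 0) XOR (0 OR 0)) AND 0) -> 0
  row 1 [00001]: (((1 AND 0) XOR (1 OR 0)) AND 0) -> 0
  row 2 [00010]: (((0 AND 1) XOR (0 OR 1)) AND 0) -> 0
  row 3 [00011]: (((1 AND 1) XOR (1 OR 1)) AND 0) -> 0
  row 4 [00100]: (((0 AND 0) XOR (0 OR 0)) AND 1) -> 0
  row 5 [00101]: (((1 AND 0) XOR (1 OR 0)) AND 1) -> 1
  row 6 [00110]: (((0 AND 1) XOR (0 OR 1)) AND 1) -> 1
  row 7 [00111]: (((1 AND 1) XOR (1 OR 1)) AND 1) -> 0
  row 8 [01000]: (((0 AND 0) XOR (0 OR 0)) AND 0) -> 0
  row 9 [01001]: (((1 AND 0) XOR (1 OR 0)) AND 0) -> 0
  row 10 [01010]: (((0 AND 1) XOR (0 OR 1)) AND 0) -> 0
  row 11 [01011]: (((1 AND 1) XOR (1 OR 1)) AND 0) -> 0
  row 12 [01100]: (((0 AND 0) XOR (0 OR 0)) AND 1) -> 0
  row 13 [01101]: (((1 AND 0) XOR (1 OR 0)) AND 1) -> 1
  row 14 [01110]: (((0 AND 1) XOR (0 OR 1)) AND 1) -> 1
  row 15 [01111]: (((1 AND 1) XOR (1 OR 1)) AND 1) -> 0
  row 16 [10000]: (((0 AND 0) XOR (0 OR 0)) AND 0) -> 0
  row 17 [10001]: (((1 AND 0) XOR (1 OR 0)) AND 0) -> 0
  row 18 [10010]: (((0 AND 1) XOR (0 OR 1)) AND 0) -> 0
  row 19 [10011]: (((1 AND 1) XOR (1 OR 1)) AND 0) -> 0
  row 20 [10100]: (((0 AND 0) XOR (0 OR 0)) AND 1) -> 0
  row 21 [10101]: (((1 AND 0) XOR (1 OR 0)) AND 1) -> 1
  row 22 [10110]: (((0 AND 1) XOR (0 OR 1)) AND 1) -> 1
  row 23 [10111]: (((1 AND 1) XOR (1 OR 1)) AND 1) -> 0
  row 24 [11000]: (((0 AND 0) XOR (0 OR 0)) AND 0) -> 0
  row 25 [11001]: (((1 AND 0) XOR (1 OR 0)) AND 0) -> 0
  row 26 [11010]: (((0 AND 1) XOR (0 OR 1)) AND 0) -> 0
  row 27 [11011]: (((1 AND 1) XOR (1 OR 1)) AND 0) -> 0
  row 28 [11100]: (((0 AND 0) XOR (0 OR 0)) AND 1) -> 0
  row 29 [11101]: (((1 AND 0) XOR (1 OR 0)) AND 1) -> 1
  row 30 [11110]: (((0 AND 1) XOR (0 OR 1)) AND 1) -> 1
  row 31 [11111]: (((1 AND 1) XOR (1 OR 1)) AND 1) -> 0
Full result column, 4 rows per line (a,b,c fixed per line; d,e runs 00..11 left to right):
  rows 0-3 [a,b,c=000]: 0000  = hex 0
  rows 4-7 [a,b,c=001]: 0110  = hex 6
  rows 8-11 [a,b,c=010]: 0000  = hex 0
  rows 12-15 [a,b,c=011]: 0110  = hex 6
  rows 16-19 [a,b,c=100]: 0000  = hex 0
  rows 20-23 [a,b,c=101]: 0110  = hex 6
  rows 24-27 [a,b,c=110]: 0000  = hex 0
  rows 28-31 [a,b,c=111]: 0110  = hex 6
Output column (row 0 .. row 31) = 00000110000001100000011000000110
Output column grouped in 4s = 0000 0110 0000 0110 0000 0110 0000 0110 = 0x06060606
Convert to decimal digit by digit (value = value*16 + digit):
  0 -> 0
  0*16 + 6 = 6
  6*16 + 0 = 96
  96*16 + 6 = 1542
  1542*16 + 0 = 24672
  24672*16 + 6 = 394758
  394758*16 + 0 = 6316128
  6316128*16 + 6 = 101058054
Decimal = 101058054

101058054


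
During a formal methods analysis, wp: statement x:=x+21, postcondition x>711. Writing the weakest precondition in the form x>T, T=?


Formula: wp(x:=E, P) = P[E/x] (substitute E for x in postcondition)
Step 1: Postcondition: x>711
Step 2: Substitute x+21 for x: x+21>711
Step 3: Solve for x: x > 711-21 = 690

690


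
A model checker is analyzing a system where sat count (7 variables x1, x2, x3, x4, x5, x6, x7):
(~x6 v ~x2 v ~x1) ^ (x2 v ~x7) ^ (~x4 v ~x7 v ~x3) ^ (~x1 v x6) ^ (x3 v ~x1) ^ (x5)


CNF with 6 clauses over 7 vars (128 assignments).
An assignment satisfies CNF iff every clause has >=1 true literal.
Check each row (bits = x1,x2,x3,x4,x5,x6,x7; clause T/F shown):
  row 0 [0000000]: clauses=TTTTTF -> 0
  row 1 [0000001]: clauses=TFTTTF -> 0
  row 2 [0000010]: clauses=TTTTTF -> 0
  row 3 [0000011]: clauses=TFTTTF -> 0
  row 4 [0000100]: clauses=TTTTTT -> 1
  (every remaining row is evaluated the same way; all 128 results are listed next)
Full result column, 8 rows per line (x1,x2,x3,x4 fixed per line; x5,x6,x7 runs 000..111 left to right):
  rows 0-7 [x1,x2,x3,x4=0000]: 00001010  (ones: 2)
  rows 8-15 [x1,x2,x3,x4=0001]: 00001010  (ones: 2)
  rows 16-23 [x1,x2,x3,x4=0010]: 00001010  (ones: 2)
  rows 24-31 [x1,x2,x3,x4=0011]: 00001010  (ones: 2)
  rows 32-39 [x1,x2,x3,x4=0100]: 00001111  (ones: 4)
  rows 40-47 [x1,x2,x3,x4=0101]: 00001111  (ones: 4)
  rows 48-55 [x1,x2,x3,x4=0110]: 00001111  (ones: 4)
  rows 56-63 [x1,x2,x3,x4=0111]: 00001010  (ones: 2)
  rows 64-71 [x1,x2,x3,x4=1000]: 00000000  (ones: 0)
  rows 72-79 [x1,x2,x3,x4=1001]: 00000000  (ones: 0)
  rows 80-87 [x1,x2,x3,x4=1010]: 00000010  (ones: 1)
  rows 88-95 [x1,x2,x3,x4=1011]: 00000010  (ones: 1)
  rows 96-103 [x1,x2,x3,x4=1100]: 00000000  (ones: 0)
  rows 104-111 [x1,x2,x3,x4=1101]: 00000000  (ones: 0)
  rows 112-119 [x1,x2,x3,x4=1110]: 00000000  (ones: 0)
  rows 120-127 [x1,x2,x3,x4=1111]: 00000000  (ones: 0)
Satisfying assignments = 2+2+2+2+4+4+4+2+0+0+1+1+0+0+0+0 = 24

24


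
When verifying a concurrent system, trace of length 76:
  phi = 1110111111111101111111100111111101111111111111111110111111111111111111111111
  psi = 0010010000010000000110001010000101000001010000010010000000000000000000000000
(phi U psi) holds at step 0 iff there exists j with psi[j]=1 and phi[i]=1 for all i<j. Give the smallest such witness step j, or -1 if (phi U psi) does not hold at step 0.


(phi U psi) at 0: need smallest j with psi[j]=1 and phi[i]=1 for all i in [0,j).
Scan from step 0:
  step 0: phi=1, psi=0 -> continue
  step 1: phi=1, psi=0 -> continue
  step 2: psi=1 and phi held for [0,2) -> witness found
Witness step = 2

2


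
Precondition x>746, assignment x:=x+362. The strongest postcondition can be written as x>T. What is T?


Formula: sp(P, x:=E) = exists old_x. (x = E[old_x/x]) AND P[old_x/x] (old_x is the value of x before the assignment; eliminate old_x by solving x = E[old_x/x] for old_x)
Step 1: Precondition P: x>746, i.e. old_x > 746
Step 2: Assignment gives x = old_x + 362, so old_x = x - 362
Step 3: Substitute into P: x - 362 > 746
Step 4: Simplify: x > 746+362 = 1108

1108


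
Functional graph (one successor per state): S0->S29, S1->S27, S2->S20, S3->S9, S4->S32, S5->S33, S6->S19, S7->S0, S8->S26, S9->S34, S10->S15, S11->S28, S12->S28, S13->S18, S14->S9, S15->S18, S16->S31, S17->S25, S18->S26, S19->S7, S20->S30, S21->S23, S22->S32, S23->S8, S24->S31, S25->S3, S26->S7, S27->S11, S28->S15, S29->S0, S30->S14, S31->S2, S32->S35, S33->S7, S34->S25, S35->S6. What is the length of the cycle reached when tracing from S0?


Trace from S0 until a state repeats:
  S0 -> S29 -> S0
S0 first seen at step 0, revisited at step 2.
Cycle length = 2 - 0 = 2

2


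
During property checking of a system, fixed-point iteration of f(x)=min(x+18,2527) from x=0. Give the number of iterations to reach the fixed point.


Step 1: x=0, cap=2527, increment=18
Step 2: x grows by 18 each step until capped at 2527; fixed point is x=2527
Step 3: iterations = ceil(2527/18) = 141

141


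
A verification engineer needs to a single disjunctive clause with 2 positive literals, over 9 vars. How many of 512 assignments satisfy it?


Step 1: Total=2^9=512
Step 2: Unsat when all 2 false: 2^7=128
Step 3: Sat=512-128=384

384


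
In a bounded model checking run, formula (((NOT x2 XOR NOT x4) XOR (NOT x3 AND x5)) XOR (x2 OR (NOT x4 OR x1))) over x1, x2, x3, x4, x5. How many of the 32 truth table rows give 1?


Formula: (((NOT x2 XOR NOT x4) XOR (NOT x3 AND x5)) XOR (x2 OR (NOT x4 OR x1))) over 5 vars (32 rows)
Evaluate each row (x1, x2, x3, x4, x5 as bits, MSB first):
  row 0 [00000]: (((NOT 0 XOR NOT 0) XOR (NOT 0 AND 0)) XOR (0 OR (NOT 0 OR 0))) -> 1
  row 1 [00001]: (((NOT 0 XOR NOT 0) XOR (NOT 0 AND 1)) XOR (0 OR (NOT 0 OR 0))) -> 0
  row 2 [00010]: (((NOT 0 XOR NOT 1) XOR (NOT 0 AND 0)) XOR (0 OR (NOT 1 OR 0))) -> 1
  row 3 [00011]: (((NOT 0 XOR NOT 1) XOR (NOT 0 AND 1)) XOR (0 OR (NOT 1 OR 0))) -> 0
  row 4 [00100]: (((NOT 0 XOR NOT 0) XOR (NOT 1 AND 0)) XOR (0 OR (NOT 0 OR 0))) -> 1
  row 5 [00101]: (((NOT 0 XOR NOT 0) XOR (NOT 1 AND 1)) XOR (0 OR (NOT 0 OR 0))) -> 1
  row 6 [00110]: (((NOT 0 XOR NOT 1) XOR (NOT 1 AND 0)) XOR (0 OR (NOT 1 OR 0))) -> 1
  row 7 [00111]: (((NOT 0 XOR NOT 1) XOR (NOT 1 AND 1)) XOR (0 OR (NOT 1 OR 0))) -> 1
  row 8 [01000]: (((NOT 1 XOR NOT 0) XOR (NOT 0 AND 0)) XOR (1 OR (NOT 0 OR 0))) -> 0
  row 9 [01001]: (((NOT 1 XOR NOT 0) XOR (NOT 0 AND 1)) XOR (1 OR (NOT 0 OR 0))) -> 1
  row 10 [01010]: (((NOT 1 XOR NOT 1) XOR (NOT 0 AND 0)) XOR (1 OR (NOT 1 OR 0))) -> 1
  row 11 [01011]: (((NOT 1 XOR NOT 1) XOR (NOT 0 AND 1)) XOR (1 OR (NOT 1 OR 0))) -> 0
  row 12 [01100]: (((NOT 1 XOR NOT 0) XOR (NOT 1 AND 0)) XOR (1 OR (NOT 0 OR 0))) -> 0
  row 13 [01101]: (((NOT 1 XOR NOT 0) XOR (NOT 1 AND 1)) XOR (1 OR (NOT 0 OR 0))) -> 0
  row 14 [01110]: (((NOT 1 XOR NOT 1) XOR (NOT 1 AND 0)) XOR (1 OR (NOT 1 OR 0))) -> 1
  row 15 [01111]: (((NOT 1 XOR NOT 1) XOR (NOT 1 AND 1)) XOR (1 OR (NOT 1 OR 0))) -> 1
  row 16 [10000]: (((NOT 0 XOR NOT 0) XOR (NOT 0 AND 0)) XOR (0 OR (NOT 0 OR 1))) -> 1
  row 17 [10001]: (((NOT 0 XOR NOT 0) XOR (NOT 0 AND 1)) XOR (0 OR (NOT 0 OR 1))) -> 0
  row 18 [10010]: (((NOT 0 XOR NOT 1) XOR (NOT 0 AND 0)) XOR (0 OR (NOT 1 OR 1))) -> 0
  row 19 [10011]: (((NOT 0 XOR NOT 1) XOR (NOT 0 AND 1)) XOR (0 OR (NOT 1 OR 1))) -> 1
  row 20 [10100]: (((NOT 0 XOR NOT 0) XOR (NOT 1 AND 0)) XOR (0 OR (NOT 0 OR 1))) -> 1
  row 21 [10101]: (((NOT 0 XOR NOT 0) XOR (NOT 1 AND 1)) XOR (0 OR (NOT 0 OR 1))) -> 1
  row 22 [10110]: (((NOT 0 XOR NOT 1) XOR (NOT 1 AND 0)) XOR (0 OR (NOT 1 OR 1))) -> 0
  row 23 [10111]: (((NOT 0 XOR NOT 1) XOR (NOT 1 AND 1)) XOR (0 OR (NOT 1 OR 1))) -> 0
  row 24 [11000]: (((NOT 1 XOR NOT 0) XOR (NOT 0 AND 0)) XOR (1 OR (NOT 0 OR 1))) -> 0
  row 25 [11001]: (((NOT 1 XOR NOT 0) XOR (NOT 0 AND 1)) XOR (1 OR (NOT 0 OR 1))) -> 1
  row 26 [11010]: (((NOT 1 XOR NOT 1) XOR (NOT 0 AND 0)) XOR (1 OR (NOT 1 OR 1))) -> 1
  row 27 [11011]: (((NOT 1 XOR NOT 1) XOR (NOT 0 AND 1)) XOR (1 OR (NOT 1 OR 1))) -> 0
  row 28 [11100]: (((NOT 1 XOR NOT 0) XOR (NOT 1 AND 0)) XOR (1 OR (NOT 0 OR 1))) -> 0
  row 29 [11101]: (((NOT 1 XOR NOT 0) XOR (NOT 1 AND 1)) XOR (1 OR (NOT 0 OR 1))) -> 0
  row 30 [11110]: (((NOT 1 XOR NOT 1) XOR (NOT 1 AND 0)) XOR (1 OR (NOT 1 OR 1))) -> 1
  row 31 [11111]: (((NOT 1 XOR NOT 1) XOR (NOT 1 AND 1)) XOR (1 OR (NOT 1 OR 1))) -> 1
Full result column, 8 rows per line (x1,x2 fixed per line; x3,x4,x5 runs 000..111 left to right):
  rows 0-7 [x1,x2=00]: 10101111  (ones: 6)
  rows 8-15 [x1,x2=01]: 01100011  (ones: 4)
  rows 16-23 [x1,x2=10]: 10011100  (ones: 4)
  rows 24-31 [x1,x2=11]: 01100011  (ones: 4)
Count of 1-rows = 6+4+4+4 = 18

18


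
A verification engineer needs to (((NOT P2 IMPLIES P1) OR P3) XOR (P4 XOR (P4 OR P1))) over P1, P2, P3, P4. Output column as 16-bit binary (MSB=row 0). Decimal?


Formula: (((NOT P2 IMPLIES P1) OR P3) XOR (P4 XOR (P4 OR P1))) over P1, P2, P3, P4 (16 rows)
Evaluate each row (bits = P1,P2,P3,P4, MSB first):
  row 0 [0000]: (((NOT 0 IMPLIES 0) OR 0) XOR (0 XOR (0 OR 0))) -> 0
  row 1 [0001]: (((NOT 0 IMPLIES 0) OR 0) XOR (1 XOR (1 OR 0))) -> 0
  row 2 [0010]: (((NOT 0 IMPLIES 0) OR 1) XOR (0 XOR (0 OR 0))) -> 1
  row 3 [0011]: (((NOT 0 IMPLIES 0) OR 1) XOR (1 XOR (1 OR 0))) -> 1
  row 4 [0100]: (((NOT 1 IMPLIES 0) OR 0) XOR (0 XOR (0 OR 0))) -> 1
  row 5 [0101]: (((NOT 1 IMPLIES 0) OR 0) XOR (1 XOR (1 OR 0))) -> 1
  row 6 [0110]: (((NOT 1 IMPLIES 0) OR 1) XOR (0 XOR (0 OR 0))) -> 1
  row 7 [0111]: (((NOT 1 IMPLIES 0) OR 1) XOR (1 XOR (1 OR 0))) -> 1
  row 8 [1000]: (((NOT 0 IMPLIES 1) OR 0) XOR (0 XOR (0 OR 1))) -> 0
  row 9 [1001]: (((NOT 0 IMPLIES 1) OR 0) XOR (1 XOR (1 OR 1))) -> 1
  row 10 [1010]: (((NOT 0 IMPLIES 1) OR 1) XOR (0 XOR (0 OR 1))) -> 0
  row 11 [1011]: (((NOT 0 IMPLIES 1) OR 1) XOR (1 XOR (1 OR 1))) -> 1
  row 12 [1100]: (((NOT 1 IMPLIES 1) OR 0) XOR (0 XOR (0 OR 1))) -> 0
  row 13 [1101]: (((NOT 1 IMPLIES 1) OR 0) XOR (1 XOR (1 OR 1))) -> 1
  row 14 [1110]: (((NOT 1 IMPLIES 1) OR 1) XOR (0 XOR (0 OR 1))) -> 0
  row 15 [1111]: (((NOT 1 IMPLIES 1) OR 1) XOR (1 XOR (1 OR 1))) -> 1
Full result column, 4 rows per line (P1,P2 fixed per line; P3,P4 runs 00..11 left to right):
  rows 0-3 [P1,P2=00]: 0011  = hex 3
  rows 4-7 [P1,P2=01]: 1111  = hex F
  rows 8-11 [P1,P2=10]: 0101  = hex 5
  rows 12-15 [P1,P2=11]: 0101  = hex 5
Output column (row 0 .. row 15) = 0011111101010101
Output column grouped in 4s = 0011 1111 0101 0101 = 0x3F55
Convert to decimal digit by digit (value = value*16 + digit):
  3 -> 3
  3*16 + 15 (F) = 63
  63*16 + 5 = 1013
  1013*16 + 5 = 16213
Decimal = 16213

16213


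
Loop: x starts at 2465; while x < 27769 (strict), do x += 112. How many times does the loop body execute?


Step 1: x goes from 2465 toward 27769 by 112; the body runs while x<27769, so iterations = ceil((bound-start)/step)
Step 2: Distance=25304
Step 3: ceil(25304/112)=226

226


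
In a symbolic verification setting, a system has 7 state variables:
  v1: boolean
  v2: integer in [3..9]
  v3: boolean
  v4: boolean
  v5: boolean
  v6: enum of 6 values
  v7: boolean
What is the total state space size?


State space = product of domain sizes of all variables.
Domain sizes:
  v1 (boolean): 2
  v2 (integer in [3..9]): 7
  v3 (boolean): 2
  v4 (boolean): 2
  v5 (boolean): 2
  v6 (enum of 6 values): 6
  v7 (boolean): 2
Product = 2 * 7 * 2 * 2 * 2 * 6 * 2 = 1344

1344


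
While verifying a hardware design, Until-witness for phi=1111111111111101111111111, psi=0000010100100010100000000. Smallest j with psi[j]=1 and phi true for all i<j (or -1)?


(phi U psi) at 0: need smallest j with psi[j]=1 and phi[i]=1 for all i in [0,j).
Scan from step 0:
  step 0: phi=1, psi=0 -> continue
  step 1: phi=1, psi=0 -> continue
  step 2: phi=1, psi=0 -> continue
  step 3: phi=1, psi=0 -> continue
  step 5: psi=1 and phi held for [0,5) -> witness found
Witness step = 5

5


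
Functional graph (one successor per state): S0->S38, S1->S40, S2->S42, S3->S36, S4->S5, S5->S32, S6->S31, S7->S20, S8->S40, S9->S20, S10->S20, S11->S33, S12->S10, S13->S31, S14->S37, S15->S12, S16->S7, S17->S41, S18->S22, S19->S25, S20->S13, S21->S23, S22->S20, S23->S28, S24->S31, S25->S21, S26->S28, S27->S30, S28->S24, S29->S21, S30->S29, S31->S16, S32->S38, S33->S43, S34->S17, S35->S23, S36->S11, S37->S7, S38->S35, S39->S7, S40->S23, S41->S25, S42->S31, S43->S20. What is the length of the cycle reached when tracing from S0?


Trace from S0 until a state repeats:
  S0 -> S38 -> S35 -> S23 -> S28 -> S24 -> S31 -> S16 -> S7 -> S20 -> S13 -> S31
S31 first seen at step 6, revisited at step 11.
Cycle length = 11 - 6 = 5

5


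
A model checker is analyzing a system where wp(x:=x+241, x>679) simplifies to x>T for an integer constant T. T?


Formula: wp(x:=E, P) = P[E/x] (substitute E for x in postcondition)
Step 1: Postcondition: x>679
Step 2: Substitute x+241 for x: x+241>679
Step 3: Solve for x: x > 679-241 = 438

438


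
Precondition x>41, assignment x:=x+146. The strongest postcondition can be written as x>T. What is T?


Formula: sp(P, x:=E) = exists old_x. (x = E[old_x/x]) AND P[old_x/x] (old_x is the value of x before the assignment; eliminate old_x by solving x = E[old_x/x] for old_x)
Step 1: Precondition P: x>41, i.e. old_x > 41
Step 2: Assignment gives x = old_x + 146, so old_x = x - 146
Step 3: Substitute into P: x - 146 > 41
Step 4: Simplify: x > 41+146 = 187

187


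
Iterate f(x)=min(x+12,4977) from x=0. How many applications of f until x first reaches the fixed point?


Step 1: x=0, cap=4977, increment=12
Step 2: x grows by 12 each step until capped at 4977; fixed point is x=4977
Step 3: iterations = ceil(4977/12) = 415

415


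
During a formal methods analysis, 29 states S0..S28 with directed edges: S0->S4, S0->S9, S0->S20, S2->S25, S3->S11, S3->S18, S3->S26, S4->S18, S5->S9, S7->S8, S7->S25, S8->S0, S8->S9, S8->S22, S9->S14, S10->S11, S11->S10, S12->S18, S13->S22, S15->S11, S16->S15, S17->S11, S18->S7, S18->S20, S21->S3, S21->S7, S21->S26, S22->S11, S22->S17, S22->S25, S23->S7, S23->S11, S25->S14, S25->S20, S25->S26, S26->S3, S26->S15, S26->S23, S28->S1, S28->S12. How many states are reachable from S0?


BFS from S0:
  layer 0: {S0}
  layer 1: {S4, S9, S20}
  layer 2: {S14, S18}
  layer 3: {S7}
  layer 4: {S8, S25}
  layer 5: {S22, S26}
  layer 6: {S3, S11, S15, S17, S23}
  layer 7: {S10}
Reachable set: {S0, S3, S4, S7, S8, S9, S10, S11, S14, S15, S17, S18, S20, S22, S23, S25, S26}
Count = 17

17
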